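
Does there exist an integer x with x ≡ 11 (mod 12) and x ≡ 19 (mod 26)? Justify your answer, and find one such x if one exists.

x = 71

gcd(12, 26) = 2. A simultaneous solution exists iff 11 ≡ 19 (mod 2); here 11 mod 2 = 1 = 19 mod 2, so it does.
The integers ≡ 11 (mod 12) are 11, 23, 35, 47, 59, 71, …; their remainders mod 26 are 11, 23, 9, 21, 7, 19, so x = 71 is the first that is ≡ 19 (mod 26).
Check: 71 mod 12 = 11, 71 mod 26 = 19. ✓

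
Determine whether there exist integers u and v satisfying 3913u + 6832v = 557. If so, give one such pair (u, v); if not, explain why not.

No, no such integers exist.

Any value of 3913u + 6832v is a multiple of gcd(3913, 6832) = 7.
But 557 = 7·79 + 4, so 7 ∤ 557.
Hence no integers u, v satisfy the equation.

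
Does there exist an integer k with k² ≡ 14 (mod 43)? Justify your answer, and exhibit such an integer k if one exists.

k = 10

k = 10 works: 10² = 100, and 100 − 14 = 86 = 2·43.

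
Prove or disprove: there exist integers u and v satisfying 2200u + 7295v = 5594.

No, no such integers exist.

Any value of 2200u + 7295v is a multiple of gcd(2200, 7295) = 5.
But 5594 is not a multiple of 5 (it leaves remainder 4).
So the equation is unsolvable over ℤ.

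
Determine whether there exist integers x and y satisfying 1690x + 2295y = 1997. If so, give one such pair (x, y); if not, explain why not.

No, no such integers exist.

gcd(1690, 2295) = 5, so every integer of the form 1690x + 2295y is a multiple of 5.
However 1997 leaves remainder 2 on division by 5.
Therefore 1690x + 2295y = 1997 has no solution in integers.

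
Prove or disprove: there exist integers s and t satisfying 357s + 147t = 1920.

Any value of 357s + 147t is a multiple of gcd(357, 147) = 21.
But 1920 = 21·91 + 9, so 21 ∤ 1920.
So the equation is unsolvable over ℤ.

No, no such integers exist.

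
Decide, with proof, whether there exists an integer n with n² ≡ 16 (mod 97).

Take n = 93. Then 93² = 8649 = 89·97 + 16, so 93² ≡ 16 (mod 97).

n = 93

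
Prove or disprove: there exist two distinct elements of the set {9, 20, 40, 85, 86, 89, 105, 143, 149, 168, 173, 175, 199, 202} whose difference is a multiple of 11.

Both 9 and 20 leave remainder 9 on division by 11; their difference 11 = 1·11 is a multiple of 11.

The pair (9, 20) works.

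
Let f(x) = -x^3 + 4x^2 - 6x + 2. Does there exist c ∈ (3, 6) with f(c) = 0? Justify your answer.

f(3) = -7 and f(6) = -106, both negative.
The derivative f'(x) = -3x^2 + 8x - 6 is a quadratic with discriminant 8² − 4·(-3)·(-6) = -8 < 0; it never vanishes, so it is always negative (sign of the leading coefficient).
So f is strictly decreasing; between 3 and 6 its values lie between f(3) = -7 and f(6) = -106, all negative. Therefore f has no root in (3, 6).

No.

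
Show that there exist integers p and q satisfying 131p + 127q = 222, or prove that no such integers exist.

Since gcd(131, 127) = 1, every integer is an integer combination of 131 and 127.
Dividing repeatedly: 131 = 1·127 + 4, 127 = 31·4 + 3, 4 = 1·3 + 1, 3 = 3·1 + 0.
Back-substituting, 1 = 4 − 1·3 = 4 − (127 − 31·4) = −127 + 32·4 = −127 + 32·(131 − 1·127) = 32·131 − 33·127; that is, 131·32 + 127·(-33) = 1.
Scaling by 222 gives the particular solution (p, q) = (7104, -7326).
Subtracting 55·127 from p and adding 55·131 to q gives the tidier solution (119, -121).
Indeed 131·119 + 127·(-121) = 15589 − 15367 = 222.

p = 119, q = -121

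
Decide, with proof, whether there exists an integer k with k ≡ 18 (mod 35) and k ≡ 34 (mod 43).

gcd(35, 43) = 1, so the Chinese Remainder Theorem guarantees exactly one residue class mod 1505 satisfying both.
Any solution of the first congruence is k = 18 + 35t; substituting into the second, 35t ≡ 34 − 18 ≡ 16 (mod 43).
Invert 35 mod 43 by the Euclidean algorithm: 43 = 1·35 + 8, 35 = 4·8 + 3, 8 = 2·3 + 2, 3 = 1·2 + 1, 2 = 2·1 + 0; back-substituting, 1 = 3 − 1·2 = 3 − (8 − 2·3) = −8 + 3·3 = −8 + 3·(35 − 4·8) = 3·35 − 13·8 = 3·35 − 13·(43 − 1·35) = −13·43 + 16·35. Hence 35·16 ≡ 1, so 35⁻¹ ≡ 16 (mod 43).
Multiplying by 16: t ≡ 16·16 = 256 ≡ 41 (mod 43).
Taking t = 41 gives k = 18 + 35·41 = 1453.
Indeed 1453 ≡ 18 (mod 35) and 1453 ≡ 34 (mod 43).

k = 1453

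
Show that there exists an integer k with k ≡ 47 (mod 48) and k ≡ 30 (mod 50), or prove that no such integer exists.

There is no such integer.

gcd(48, 50) = 2. If k ≡ 47 (mod 48) and k ≡ 30 (mod 50), then k ≡ 47 (mod 2) and k ≡ 30 (mod 2).
However 47 ≡ 1 and 30 ≡ 0 (mod 2), and 1 ≠ 0.
Therefore no such k exists.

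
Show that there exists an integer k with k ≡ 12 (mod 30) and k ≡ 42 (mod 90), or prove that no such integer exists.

k = 42

Here gcd(30, 90) = 30, and both 12 and 42 leave remainder 12 mod 30, so the system is consistent.
Step through k = 12, 12 + 30, 12 + 2·30, …: the values 12, 42 reduce mod 90 to 12, 42. The value 42 hits 42.
Check: 42 mod 30 = 12, 42 mod 90 = 42. ✓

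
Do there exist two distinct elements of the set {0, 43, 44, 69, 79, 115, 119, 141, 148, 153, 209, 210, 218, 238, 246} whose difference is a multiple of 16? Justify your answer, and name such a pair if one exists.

There is no such pair.

Two integers differ by a multiple of 16 exactly when they have the same residue mod 16. The residues are 0↦0, 43↦11, 44↦12, 69↦5, 79↦15, 115↦3, 119↦7, 141↦13, 148↦4, 153↦9, 209↦1, 210↦2, 218↦10, 238↦14, 246↦6.
All 15 residues are distinct, so no two elements differ by a multiple of 16.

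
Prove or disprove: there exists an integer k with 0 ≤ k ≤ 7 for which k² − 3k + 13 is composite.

There is no such integer k in that range.

The values for k = 0, 1, …, 7 are 13, 11, 11, 13, 17, 23, 31, 41, and each of these is prime.
So no value in the range makes the expression composite.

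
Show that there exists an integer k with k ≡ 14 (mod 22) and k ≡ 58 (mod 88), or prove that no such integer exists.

gcd(22, 88) = 22. A simultaneous solution exists iff 14 ≡ 58 (mod 22); here 14 mod 22 = 14 = 58 mod 22, so it does.
The integers ≡ 14 (mod 22) are 14, 36, 58, …; their remainders mod 88 are 14, 36, 58, so k = 58 is the first that is ≡ 58 (mod 88).
Verify: 58 = 2·22 + 14 and 58 = 0·88 + 58. ✓

k = 58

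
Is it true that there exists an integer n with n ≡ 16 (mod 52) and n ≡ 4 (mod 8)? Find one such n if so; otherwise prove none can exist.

gcd(52, 8) = 4. A simultaneous solution exists iff 16 ≡ 4 (mod 4); here 16 mod 4 = 0 = 4 mod 4, so it does.
List candidates n ≡ 16 (mod 52): 16, 68. Modulo 8 these are 0, 4; 68 gives 4 as required.
Indeed 68 ≡ 16 (mod 52) and 68 ≡ 4 (mod 8).

n = 68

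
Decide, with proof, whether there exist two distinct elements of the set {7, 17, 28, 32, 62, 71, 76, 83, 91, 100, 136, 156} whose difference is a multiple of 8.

Yes: 7 and 71.

Both 7 and 71 leave remainder 7 on division by 8; their difference 64 = 8·8 is a multiple of 8.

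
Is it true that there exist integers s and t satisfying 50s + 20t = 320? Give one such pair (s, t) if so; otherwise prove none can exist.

s = 0, t = 16

gcd(50, 20) = 10, and 10 divides 320, so integer solutions exist.
Dividing through by 10 reduces the equation to 5s + 2t = 32.
Euclidean algorithm: 5 = 2·2 + 1, 2 = 2·1 + 0.
Unwinding: 1 = 5 − 2·2, i.e. 5·1 + 2·(-2) = 1.
Multiplying through by 32: s = 1·32 = 32, t = (-2)·32 = -64 is a solution.
Shifting by a multiple of (2, −5) keeps it a solution: s = 32 − 16·2 = 0, t = -64 + 16·5 = 16.
Check: 50·0 + 20·16 = 0 + 320 = 320. ✓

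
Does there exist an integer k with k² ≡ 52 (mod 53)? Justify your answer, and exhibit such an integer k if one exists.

k = 23

k = 23 works: 23² = 529, and 529 − 52 = 477 = 9·53.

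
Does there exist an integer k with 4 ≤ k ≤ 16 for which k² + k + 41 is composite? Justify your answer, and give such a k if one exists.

The values for k = 4, 5, …, 16 are 61, 71, 83, 97, 113, 131, 151, 173, 197, 223, 251, 281, 313, and each of these is prime.
So no value in the range makes the expression composite.

No such integer k in that range exists.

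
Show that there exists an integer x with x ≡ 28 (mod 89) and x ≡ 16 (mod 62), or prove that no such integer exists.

x = 3054

gcd(89, 62) = 1, so the Chinese Remainder Theorem guarantees exactly one residue class mod 5518 satisfying both.
Write x = 28 + 89t and require 28 + 89t ≡ 16 (mod 62), i.e. 89t ≡ 50 (mod 62).
89 ≡ 27 (mod 62), so this reads 27t ≡ 50 (mod 62). Invert 27 mod 62 by the Euclidean algorithm: 62 = 2·27 + 8, 27 = 3·8 + 3, 8 = 2·3 + 2, 3 = 1·2 + 1, 2 = 2·1 + 0; back-substituting, 1 = 3 − 1·2 = 3 − (8 − 2·3) = −8 + 3·3 = −8 + 3·(27 − 3·8) = 3·27 − 10·8 = 3·27 − 10·(62 − 2·27) = −10·62 + 23·27. Hence 27·23 ≡ 1, so 27⁻¹ ≡ 23 (mod 62).
Therefore t ≡ 23·50 = 1150 ≡ 34 (mod 62).
Taking t = 34 gives x = 28 + 89·34 = 3054.
Check: 3054 mod 89 = 28, 3054 mod 62 = 16. ✓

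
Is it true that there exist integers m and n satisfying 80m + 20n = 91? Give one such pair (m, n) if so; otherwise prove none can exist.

There are no such integers.

gcd(80, 20) = 20, so every integer of the form 80m + 20n is a multiple of 20.
But 91 = 20·4 + 11, so 20 ∤ 91.
Therefore 80m + 20n = 91 has no solution in integers.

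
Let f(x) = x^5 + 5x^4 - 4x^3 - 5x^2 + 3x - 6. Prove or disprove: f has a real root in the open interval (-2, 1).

Such a root exists.

f(-2) = 48 and f(1) = -6, which have opposite signs.
Since f is a polynomial it is continuous on [-2, 1].
By the Intermediate Value Theorem f must vanish at some point of (-2, 1).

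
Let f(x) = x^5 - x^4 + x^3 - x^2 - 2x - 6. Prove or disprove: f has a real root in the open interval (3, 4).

f(3) = 168 and f(4) = 802, both positive, so a sign-change argument is unavailable; we show f keeps this sign on the whole interval.
Shift to the endpoint 3: with x = 3 + u (0 < u < 1), one computes f(3 + u) = u^5 + 14u^4 + 79u^3 + 224u^2 + 316u + 168.
All 6 nonzero coefficients of this polynomial in u are positive; hence for u > 0 the value is a sum of positive terms (the constant 168 among them).
So f is strictly positive on (3, 4); no root exists in the interval.

f has no root in that interval.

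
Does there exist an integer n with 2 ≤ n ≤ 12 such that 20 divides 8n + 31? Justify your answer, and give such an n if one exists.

No such integer n in that range exists.

At n = 2, 8·2 + 31 = 47 ≡ 7 (mod 20), and each step in n adds 8, giving residues 7, 15, 3, 11, 19, 7, 15, 3, 11, 19, 7 for n = 2, 3, …, 12.
The residue 0 does not occur, so no n in [2, 12] makes 8n + 31 a multiple of 20.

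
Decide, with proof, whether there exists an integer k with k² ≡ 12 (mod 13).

k = 5

Take k = 5. Then 5² = 25 = 1·13 + 12, so 5² ≡ 12 (mod 13).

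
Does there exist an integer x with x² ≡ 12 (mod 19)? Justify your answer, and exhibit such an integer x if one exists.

There is no such integer.

Computing x² mod 19 for x = 0, 1, …, 9 (enough, by the symmetry x ↦ 19 − x) gives 0, 1, 4, 9, 16, 6, 17, 11, 7, 5.
So the quadratic residues mod 19 are {0, 1, 4, 5, 6, 7, 9, 11, 16, 17}, and 12 is not among them.
Therefore x² ≡ 12 (mod 19) has no solution.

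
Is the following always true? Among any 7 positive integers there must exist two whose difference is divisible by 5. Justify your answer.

There are exactly 5 possible remainders on division by 5.
Since 7 > 5, two of the 7 integers must share a residue class by the pigeonhole principle; call them a and b.
Their difference a − b is then a multiple of 5.

Yes.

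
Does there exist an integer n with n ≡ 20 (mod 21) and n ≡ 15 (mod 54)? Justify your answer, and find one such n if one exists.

Reduce both congruences modulo 3, which divides 21 and 54: they say n ≡ 20 (mod 3) and n ≡ 15 (mod 3).
But 20 mod 3 = 2 while 15 mod 3 = 0, a contradiction.
Hence the system has no solution.

No, no such integer exists.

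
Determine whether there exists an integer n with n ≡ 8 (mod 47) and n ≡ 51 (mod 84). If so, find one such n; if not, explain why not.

Since 47 and 84 share no common factor, CRT says the pair of congruences has a solution (unique mod 3948).
Any solution of the first congruence is n = 8 + 47t; substituting into the second, 47t ≡ 51 − 8 ≡ 43 (mod 84).
Invert 47 mod 84 by the Euclidean algorithm: 84 = 1·47 + 37, 47 = 1·37 + 10, 37 = 3·10 + 7, 10 = 1·7 + 3, 7 = 2·3 + 1, 3 = 3·1 + 0; back-substituting, 1 = 7 − 2·3 = 7 − 2·(10 − 1·7) = −2·10 + 3·7 = −2·10 + 3·(37 − 3·10) = 3·37 − 11·10 = 3·37 − 11·(47 − 1·37) = −11·47 + 14·37 = −11·47 + 14·(84 − 1·47) = 14·84 − 25·47. Hence 47·(-25) ≡ 1, so 47⁻¹ ≡ -25 ≡ 59 (mod 84).
Therefore t ≡ 59·43 = 2537 ≡ 17 (mod 84).
With t = 17: n = 8 + 47·17 = 807.
Check: 807 mod 47 = 8, 807 mod 84 = 51. ✓

n = 807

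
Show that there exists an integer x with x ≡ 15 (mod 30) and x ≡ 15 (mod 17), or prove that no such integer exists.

Since 30 and 17 share no common factor, CRT says the pair of congruences has a solution (unique mod 510).
Any solution of the first congruence is x = 15 + 30t; substituting into the second, 30t ≡ 15 − 15 ≡ 0 (mod 17).
30 ≡ 13 (mod 17), so this reads 13t ≡ 0 (mod 17). t = 0 satisfies this.
With t = 0: x = 15 + 30·0 = 15.
Verify: 15 = 0·30 + 15 and 15 = 0·17 + 15. ✓

x = 15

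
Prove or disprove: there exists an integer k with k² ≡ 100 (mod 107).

k = 10

Take k = 10. Then 10² = 100, and since 0 ≤ 100 < 107 this is already reduced: 10² ≡ 100 (mod 107).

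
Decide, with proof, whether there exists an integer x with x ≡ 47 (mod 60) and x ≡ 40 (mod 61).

gcd(60, 61) = 1, so the Chinese Remainder Theorem guarantees exactly one residue class mod 3660 satisfying both.
Any solution of the first congruence is x = 47 + 60t; substituting into the second, 60t ≡ 40 − 47 ≡ 54 (mod 61).
To invert 60 modulo 61: 61 = 1·60 + 1, 60 = 60·1 + 0, and unwinding, 1 = 61 − 1·60. Thus 60⁻¹ ≡ -1 ≡ 60 (mod 61).
Therefore t ≡ 60·54 = 3240 ≡ 7 (mod 61).
With t = 7: x = 47 + 60·7 = 467.
Verify: 467 = 7·60 + 47 and 467 = 7·61 + 40. ✓

x = 467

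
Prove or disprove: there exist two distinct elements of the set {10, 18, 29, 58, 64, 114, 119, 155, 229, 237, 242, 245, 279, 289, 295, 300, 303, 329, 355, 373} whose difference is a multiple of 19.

10 mod 19 = 10 and 29 mod 19 = 10, so 29 − 10 = 19 = 1·19.

The pair (10, 29) works.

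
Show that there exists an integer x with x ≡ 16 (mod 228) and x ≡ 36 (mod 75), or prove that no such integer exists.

There is no such integer.

Reduce both congruences modulo 3, which divides 228 and 75: they say x ≡ 16 (mod 3) and x ≡ 36 (mod 3).
But 16 mod 3 = 1 while 36 mod 3 = 0, a contradiction.
Hence the system has no solution.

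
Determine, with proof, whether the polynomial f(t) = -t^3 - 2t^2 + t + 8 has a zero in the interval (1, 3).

Such a root exists.

f(1) = 6 and f(3) = -34, which have opposite signs.
Since f is a polynomial it is continuous on [1, 3].
By the Intermediate Value Theorem f must vanish at some point of (1, 3).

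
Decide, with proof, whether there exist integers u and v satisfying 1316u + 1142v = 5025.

Both 1316 and 1142 are divisible by gcd(1316, 1142) = 2, hence so is any combination 1316u + 1142v.
But 5025 = 2·2512 + 1, so 2 ∤ 5025.
So the equation is unsolvable over ℤ.

No, no such integers exist.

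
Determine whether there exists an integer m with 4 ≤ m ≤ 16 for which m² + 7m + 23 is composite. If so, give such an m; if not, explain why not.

m = 7

At m = 7: 7² + 7·7 + 23 = 121 = 11·11, which is composite.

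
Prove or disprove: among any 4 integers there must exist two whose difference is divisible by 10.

Take the 4 consecutive integers 49, 50, 51, 52: their residues mod 10 are all distinct because 4 ≤ 10.
Any two of them differ by at most 3 < 10 and by at least 1, so no difference is a multiple of 10.

No; for instance {49, 50, 51, 52} is a counterexample.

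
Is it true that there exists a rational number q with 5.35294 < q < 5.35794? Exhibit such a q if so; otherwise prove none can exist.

Scale by 14: the interval becomes (74.94116, 75.01116), which contains the integer 75.
So q = 75/14 works: it is a ratio of integers, and dividing 14·5.35294 < 75 < 14·5.35794 through by 14 gives 5.35294 < 75/14 < 5.35794.

q = 75/14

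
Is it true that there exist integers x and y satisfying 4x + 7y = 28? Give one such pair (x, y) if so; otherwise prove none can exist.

4 and 7 are coprime, so 4x + 7y ranges over all of ℤ.
Euclidean algorithm: 7 = 1·4 + 3, 4 = 1·3 + 1, 3 = 3·1 + 0.
Back-substituting, 1 = 4 − 1·3 = 4 − (7 − 1·4) = −7 + 2·4; that is, 4·2 + 7·(-1) = 1.
Scaling by 28 gives the particular solution (x, y) = (56, -28).
The general solution is x = 56 + 7k, y = -28 − 4k; taking k = -8 gives the smaller pair x = 0, y = 4.
Check: 4·0 + 7·4 = 0 + 28 = 28. ✓

x = 0, y = 4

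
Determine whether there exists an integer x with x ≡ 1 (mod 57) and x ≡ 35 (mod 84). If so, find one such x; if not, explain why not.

Reduce both congruences modulo 3, which divides 57 and 84: they say x ≡ 1 (mod 3) and x ≡ 35 (mod 3).
But 1 mod 3 = 1 while 35 mod 3 = 2, a contradiction.
Hence the system has no solution.

There is no such integer.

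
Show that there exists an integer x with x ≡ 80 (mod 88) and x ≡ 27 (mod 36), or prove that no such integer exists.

There is no such integer.

Both moduli are multiples of 4 = gcd(88, 36), so any solution would satisfy x ≡ 80 and x ≡ 27 modulo 4 simultaneously.
These are incompatible: 80 − 27 = 53 is not divisible by 4.
So no integer satisfies both congruences.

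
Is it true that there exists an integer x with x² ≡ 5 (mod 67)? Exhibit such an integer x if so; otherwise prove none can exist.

There is no such integer.

67 is prime, so by Euler's criterion 5 is a square mod 67 iff 5^((67−1)/2) = 5^33 ≡ 1 (mod 67).
Squaring successively (mod 67): 5^2 = 25 ≡ 25; 5^4 ≡ 25² = 625 ≡ 22; 5^8 ≡ 22² = 484 ≡ 15; 5^16 ≡ 15² = 225 ≡ 24; 5^32 ≡ 24² = 576 ≡ 40.
Since 33 = 32 + 1, 5^33 ≡ 40 · 5; multiplying out mod 67: 40·5 = 200 ≡ 66. Thus 5^33 ≡ 66 ≡ −1 (mod 67).
The value −1 means 5 is a non-residue modulo 67, so x² ≡ 5 (mod 67) is impossible.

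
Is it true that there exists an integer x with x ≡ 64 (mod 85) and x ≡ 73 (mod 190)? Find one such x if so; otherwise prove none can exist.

There is no such integer.

Both moduli are multiples of 5 = gcd(85, 190), so any solution would satisfy x ≡ 64 and x ≡ 73 modulo 5 simultaneously.
These are incompatible: 64 − 73 = -9 is not divisible by 5.
Hence the system has no solution.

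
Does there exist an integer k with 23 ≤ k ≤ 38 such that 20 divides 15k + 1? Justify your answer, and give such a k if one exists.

No, no such integer k in that range exists.

The values of 15k + 1 for k = 23, 24, …, 38 are 346, 361, 376, 391, 406, 421, 436, 451, 466, 481, 496, 511, 526, 541, 556, 571; reduced mod 20 these are 6, 1, 16, 11, 6, 1, 16, 11, 6, 1, 16, 11, 6, 1, 16, 11.
The residue 0 does not occur, so no k in [23, 38] makes 15k + 1 a multiple of 20.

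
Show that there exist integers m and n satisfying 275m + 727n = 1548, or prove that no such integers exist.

Since gcd(275, 727) = 1, every integer is an integer combination of 275 and 727.
Euclidean algorithm: 727 = 2·275 + 177, 275 = 1·177 + 98, 177 = 1·98 + 79, 98 = 1·79 + 19, 79 = 4·19 + 3, 19 = 6·3 + 1, 3 = 3·1 + 0.
Back-substituting, 1 = 19 − 6·3 = 19 − 6·(79 − 4·19) = −6·79 + 25·19 = −6·79 + 25·(98 − 1·79) = 25·98 − 31·79 = 25·98 − 31·(177 − 1·98) = −31·177 + 56·98 = −31·177 + 56·(275 − 1·177) = 56·275 − 87·177 = 56·275 − 87·(727 − 2·275) = −87·727 + 230·275; that is, 275·230 + 727·(-87) = 1.
Scaling by 1548 gives the particular solution (m, n) = (356040, -134676).
Subtracting 489·727 from m and adding 489·275 to n gives the tidier solution (537, -201).
Indeed 275·537 + 727·(-201) = 147675 − 146127 = 1548.

m = 537, n = -201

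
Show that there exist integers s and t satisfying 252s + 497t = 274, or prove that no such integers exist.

Any value of 252s + 497t is a multiple of gcd(252, 497) = 7.
But 274 = 7·39 + 1, so 7 ∤ 274.
Hence no integers s, t satisfy the equation.

There are no such integers.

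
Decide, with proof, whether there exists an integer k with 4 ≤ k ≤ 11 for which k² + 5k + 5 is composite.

k = 5

At k = 5: 5² + 5·5 + 5 = 55 = 5·11, which is composite.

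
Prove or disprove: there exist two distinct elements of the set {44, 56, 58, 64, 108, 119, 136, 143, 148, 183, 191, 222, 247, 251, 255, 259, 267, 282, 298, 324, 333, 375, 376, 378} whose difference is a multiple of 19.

Both 58 and 191 leave remainder 1 on division by 19; their difference 133 = 7·19 is a multiple of 19.

Yes: 58 and 191.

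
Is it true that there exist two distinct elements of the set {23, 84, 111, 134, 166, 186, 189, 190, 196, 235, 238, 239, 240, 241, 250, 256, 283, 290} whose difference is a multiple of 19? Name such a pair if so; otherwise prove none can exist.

Two integers differ by a multiple of 19 exactly when they have the same residue mod 19. The residues are 23↦4, 84↦8, 111↦16, 134↦1, 166↦14, 186↦15, 189↦18, 190↦0, 196↦6, 235↦7, 238↦10, 239↦11, 240↦12, 241↦13, 250↦3, 256↦9, 283↦17, 290↦5.
No residue repeats among the 18 elements, so no pair has difference ≡ 0 (mod 19).

There is no such pair.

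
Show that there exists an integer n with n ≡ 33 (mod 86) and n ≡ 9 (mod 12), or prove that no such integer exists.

n = 33

The moduli are not coprime: gcd(86, 12) = 2. Compatibility requires 2 ∣ (9 − 33) = -24, which holds, so solutions exist.
In fact n = 33 itself already satisfies 33 mod 12 = 9.
Verify: 33 = 0·86 + 33 and 33 = 2·12 + 9. ✓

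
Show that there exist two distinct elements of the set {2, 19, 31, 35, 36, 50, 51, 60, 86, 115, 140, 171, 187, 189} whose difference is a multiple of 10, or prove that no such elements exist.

19 mod 10 = 9 and 189 mod 10 = 9, so 189 − 19 = 170 = 17·10.

Yes: 19 and 189.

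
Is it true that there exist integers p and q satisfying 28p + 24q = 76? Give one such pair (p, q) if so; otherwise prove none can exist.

gcd(28, 24) = 4, and 4 divides 76, so integer solutions exist.
Dividing through by 4 reduces the equation to 7p + 6q = 19.
Run the Euclidean algorithm on 7 and 6: 7 = 1·6 + 1, 6 = 6·1 + 0.
Unwinding: 1 = 7 − 1·6, i.e. 7·1 + 6·(-1) = 1.
Multiplying through by 19: p = 1·19 = 19, q = (-1)·19 = -19 is a solution.
Subtracting 3·6 from p and adding 3·7 to q gives the tidier solution (1, 2).
Indeed 28·1 + 24·2 = 28 + 48 = 76.

p = 1, q = 2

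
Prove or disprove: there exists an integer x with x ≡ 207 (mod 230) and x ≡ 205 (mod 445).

gcd(230, 445) = 5. If x ≡ 207 (mod 230) and x ≡ 205 (mod 445), then x ≡ 207 (mod 5) and x ≡ 205 (mod 5).
But 207 mod 5 = 2 while 205 mod 5 = 0, a contradiction.
Hence the system has no solution.

There is no such integer.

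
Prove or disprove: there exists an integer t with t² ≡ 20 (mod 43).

43 is prime, so by Euler's criterion 20 is a square mod 43 iff 20^((43−1)/2) = 20^21 ≡ 1 (mod 43).
Squaring successively (mod 43): 20^2 = 400 ≡ 13; 20^4 ≡ 13² = 169 ≡ 40; 20^8 ≡ 40² = 1600 ≡ 9; 20^16 ≡ 9² = 81 ≡ 38.
Since 21 = 16 + 4 + 1, 20^21 ≡ 38 · 40 · 20; multiplying out mod 43: 38·40 = 1520 ≡ 15, then 15·20 = 300 ≡ 42. Thus 20^21 ≡ 42 ≡ −1 (mod 43).
By Euler's criterion 20 is a quadratic non-residue mod 43: no t satisfies t² ≡ 20 (mod 43).

There is no such integer.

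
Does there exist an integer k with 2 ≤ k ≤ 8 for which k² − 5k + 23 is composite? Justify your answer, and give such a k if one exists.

No such integer k in that range exists.

The values for k = 2, 3, …, 8 are 17, 17, 19, 23, 29, 37, 47, and each of these is prime.
So no value in the range makes the expression composite.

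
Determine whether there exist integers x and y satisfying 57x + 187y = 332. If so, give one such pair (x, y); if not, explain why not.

57 and 187 are coprime, so 57x + 187y ranges over all of ℤ.
Euclidean algorithm: 187 = 3·57 + 16, 57 = 3·16 + 9, 16 = 1·9 + 7, 9 = 1·7 + 2, 7 = 3·2 + 1, 2 = 2·1 + 0.
Working back up the chain: 1 = 7 − 3·2 = 7 − 3·(9 − 1·7) = −3·9 + 4·7 = −3·9 + 4·(16 − 1·9) = 4·16 − 7·9 = 4·16 − 7·(57 − 3·16) = −7·57 + 25·16 = −7·57 + 25·(187 − 3·57) = 25·187 − 82·57. So 57·(-82) + 187·25 = 1.
Scaling by 332 gives the particular solution (x, y) = (-27224, 8300).
Shifting by a multiple of (187, −57) keeps it a solution: x = -27224 + 146·187 = 78, y = 8300 − 146·57 = -22.
Indeed 57·78 + 187·(-22) = 4446 − 4114 = 332.

x = 78, y = -22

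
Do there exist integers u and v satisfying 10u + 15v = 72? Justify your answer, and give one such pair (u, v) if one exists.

There are no such integers.

Any value of 10u + 15v is a multiple of gcd(10, 15) = 5.
But 72 is not a multiple of 5 (it leaves remainder 2).
Therefore 10u + 15v = 72 has no solution in integers.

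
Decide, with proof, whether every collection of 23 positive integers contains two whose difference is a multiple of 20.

Yes.

There are exactly 20 possible remainders on division by 20.
Since 23 > 20, two of the 23 integers must share a residue class by the pigeonhole principle; call them a and b.
Their difference a − b is then a multiple of 20.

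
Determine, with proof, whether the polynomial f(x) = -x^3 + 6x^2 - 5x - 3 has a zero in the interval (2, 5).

Yes, f has a root in the interval.

f(2) = 3 and f(5) = -3, which have opposite signs.
Since f is a polynomial it is continuous on [2, 5].
By the Intermediate Value Theorem f must vanish at some point of (2, 5).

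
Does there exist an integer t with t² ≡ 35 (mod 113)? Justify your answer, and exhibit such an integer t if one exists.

Apply Euler's criterion with the prime 113: 35 is a quadratic residue iff 35^56 ≡ 1 (mod 113), and a non-residue iff it is ≡ −1.
Repeated squaring mod 113: 35^2 = 1225 ≡ 95; 35^4 ≡ 95² = 9025 ≡ 98; 35^8 ≡ 98² = 9604 ≡ 112; 35^16 ≡ 112² = 12544 ≡ 1; 35^32 ≡ 1² = 1 ≡ 1.
Since 56 = 32 + 16 + 8, 35^56 ≡ 1 · 1 · 112; multiplying out mod 113: 1·1 = 1 ≡ 1, then 1·112 = 112 ≡ 112. Thus 35^56 ≡ 112 ≡ −1 (mod 113).
The value −1 means 35 is a non-residue modulo 113, so t² ≡ 35 (mod 113) is impossible.

No such integer exists.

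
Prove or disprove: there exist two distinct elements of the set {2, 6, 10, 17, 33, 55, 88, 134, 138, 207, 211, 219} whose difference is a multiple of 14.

No such pair exists.

Residues mod 14: 2↦2, 6↦6, 10↦10, 17↦3, 33↦5, 55↦13, 88↦4, 134↦8, 138↦12, 207↦11, 211↦1, 219↦9.
These 12 residues are pairwise different, hence no difference of two elements is divisible by 14.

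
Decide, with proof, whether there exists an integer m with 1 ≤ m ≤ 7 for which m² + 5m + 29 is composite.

m = 6

At m = 6: 6² + 5·6 + 29 = 95 = 5·19, which is composite.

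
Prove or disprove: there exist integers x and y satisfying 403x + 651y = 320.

gcd(403, 651) = 31, so every integer of the form 403x + 651y is a multiple of 31.
But 320 is not a multiple of 31 (it leaves remainder 10).
So the equation is unsolvable over ℤ.

No such integers exist.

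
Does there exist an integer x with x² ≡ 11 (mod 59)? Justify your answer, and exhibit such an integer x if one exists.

Apply Euler's criterion with the prime 59: 11 is a quadratic residue iff 11^29 ≡ 1 (mod 59), and a non-residue iff it is ≡ −1.
Repeated squaring mod 59: 11^2 = 121 ≡ 3; 11^4 ≡ 3² = 9 ≡ 9; 11^8 ≡ 9² = 81 ≡ 22; 11^16 ≡ 22² = 484 ≡ 12.
Since 29 = 16 + 8 + 4 + 1, 11^29 ≡ 12 · 22 · 9 · 11; multiplying out mod 59: 12·22 = 264 ≡ 28, then 28·9 = 252 ≡ 16, then 16·11 = 176 ≡ 58. Thus 11^29 ≡ 58 ≡ −1 (mod 59).
By Euler's criterion 11 is a quadratic non-residue mod 59: no x satisfies x² ≡ 11 (mod 59).

There is no such integer.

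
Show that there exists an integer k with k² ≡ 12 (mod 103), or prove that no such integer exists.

103 is prime, so by Euler's criterion 12 is a square mod 103 iff 12^((103−1)/2) = 12^51 ≡ 1 (mod 103).
Repeated squaring mod 103: 12^2 = 144 ≡ 41; 12^4 ≡ 41² = 1681 ≡ 33; 12^8 ≡ 33² = 1089 ≡ 59; 12^16 ≡ 59² = 3481 ≡ 82; 12^32 ≡ 82² = 6724 ≡ 29.
Since 51 = 32 + 16 + 2 + 1, 12^51 ≡ 29 · 82 · 41 · 12; multiplying out mod 103: 29·82 = 2378 ≡ 9, then 9·41 = 369 ≡ 60, then 60·12 = 720 ≡ 102. Thus 12^51 ≡ 102 ≡ −1 (mod 103).
By Euler's criterion 12 is a quadratic non-residue mod 103: no k satisfies k² ≡ 12 (mod 103).

No, no such integer exists.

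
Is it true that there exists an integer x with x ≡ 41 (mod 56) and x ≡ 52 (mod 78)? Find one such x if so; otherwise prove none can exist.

gcd(56, 78) = 2. If x ≡ 41 (mod 56) and x ≡ 52 (mod 78), then x ≡ 41 (mod 2) and x ≡ 52 (mod 2).
These are incompatible: 41 − 52 = -11 is not divisible by 2.
So no integer satisfies both congruences.

No, no such integer exists.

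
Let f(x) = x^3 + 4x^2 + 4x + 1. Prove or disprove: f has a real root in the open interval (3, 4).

The endpoint values f(3) = 76 and f(4) = 145 are both positive. Claim: f(x) > 0 for every x in (3, 4).
Substitute x = 3 + u, where 0 < u < 1 on the interval. Expanding, f(3 + u) = u^3 + 13u^2 + 55u + 76.
The nonzero coefficients here are all positive, so for u > 0 every term is positive (or zero), and the constant term 76 is strictly positive.
Therefore f(x) > 0 throughout (3, 4), and f has no zero there.

f has no root in that interval.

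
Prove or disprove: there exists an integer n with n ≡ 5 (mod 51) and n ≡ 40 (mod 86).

n = 4340

The moduli 51 and 86 are coprime, so by the Chinese Remainder Theorem a unique solution modulo 4386 exists.
Any solution of the first congruence is n = 5 + 51t; substituting into the second, 51t ≡ 40 − 5 ≡ 35 (mod 86).
Since 51·27 = 1377 = 16·86 + 1, the inverse of 51 mod 86 is 27.
Therefore t ≡ 27·35 = 945 ≡ 85 (mod 86).
Taking t = 85 gives n = 5 + 51·85 = 4340.
Verify: 4340 = 85·51 + 5 and 4340 = 50·86 + 40. ✓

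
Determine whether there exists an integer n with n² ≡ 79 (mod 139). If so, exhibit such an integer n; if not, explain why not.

n = 45

Take n = 45. Then 45² = 2025 = 14·139 + 79, so 45² ≡ 79 (mod 139).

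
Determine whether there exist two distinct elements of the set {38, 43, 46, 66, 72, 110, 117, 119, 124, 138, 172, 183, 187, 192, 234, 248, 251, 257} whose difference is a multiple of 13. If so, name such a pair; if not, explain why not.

43 and 251 are such a pair.

Reduce each element mod 13: 38↦12, 43↦4, 46↦7, 66↦1, 72↦7, 110↦6, 117↦0, 119↦2, 124↦7, 138↦8, 172↦3, 183↦1, 187↦5, 192↦10, 234↦0, 248↦1, 251↦4, 257↦10. The residue 4 repeats (at 43 and 251), and 251 − 43 = 208 = 16·13.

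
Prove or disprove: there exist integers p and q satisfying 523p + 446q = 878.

523 and 446 are coprime, so 523p + 446q ranges over all of ℤ.
Euclidean algorithm: 523 = 1·446 + 77, 446 = 5·77 + 61, 77 = 1·61 + 16, 61 = 3·16 + 13, 16 = 1·13 + 3, 13 = 4·3 + 1, 3 = 3·1 + 0.
Unwinding: 1 = 13 − 4·3 = 13 − 4·(16 − 1·13) = −4·16 + 5·13 = −4·16 + 5·(61 − 3·16) = 5·61 − 19·16 = 5·61 − 19·(77 − 1·61) = −19·77 + 24·61 = −19·77 + 24·(446 − 5·77) = 24·446 − 139·77 = 24·446 − 139·(523 − 1·446) = −139·523 + 163·446, i.e. 523·(-139) + 446·163 = 1.
Times 878: 523·(-122042) + 446·143114 = 878, so (-122042, 143114) solves it.
Shifting by a multiple of (446, −523) keeps it a solution: p = -122042 + 274·446 = 162, q = 143114 − 274·523 = -188.
Indeed 523·162 + 446·(-188) = 84726 − 83848 = 878.

p = 162, q = -188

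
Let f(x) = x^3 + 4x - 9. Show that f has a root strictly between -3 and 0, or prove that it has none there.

No such root exists.

f(-3) = -48 and f(0) = -9, both negative.
f'(x) = 3x^2 + 4 has discriminant 0² − 4·3·4 = -48 < 0, so f' has no real roots and is positive for every real x.
So f is strictly increasing; between -3 and 0 its values lie between f(-3) = -48 and f(0) = -9, all negative. Therefore f has no root in (-3, 0).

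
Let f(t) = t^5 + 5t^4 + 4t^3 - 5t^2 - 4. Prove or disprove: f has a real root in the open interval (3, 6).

No.

f(3) = 707 and f(6) = 14936, both positive, so a sign-change argument is unavailable; we show f keeps this sign on the whole interval.
Substitute t = 3 + u, where 0 < u < 3 on the interval. Expanding, f(3 + u) = u^5 + 20u^4 + 154u^3 + 571u^2 + 1023u + 707.
The nonzero coefficients here are all positive, so for u > 0 every term is positive (or zero), and the constant term 707 is strictly positive.
So f is strictly positive on (3, 6); no root exists in the interval.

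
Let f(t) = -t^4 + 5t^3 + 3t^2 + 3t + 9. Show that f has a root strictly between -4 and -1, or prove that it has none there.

f(-4) = -531 and f(-1) = 3, which have opposite signs.
Since f is a polynomial it is continuous on [-4, -1].
By the Intermediate Value Theorem f must vanish at some point of (-4, -1).

Yes, f has a root in the interval.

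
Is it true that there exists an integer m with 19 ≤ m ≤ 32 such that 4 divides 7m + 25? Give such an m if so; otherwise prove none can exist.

m = 21

At m = 21 we get 7·21 + 25 = 172, and 172 = 4·43.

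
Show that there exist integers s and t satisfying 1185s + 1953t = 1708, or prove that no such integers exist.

Both 1185 and 1953 are divisible by gcd(1185, 1953) = 3, hence so is any combination 1185s + 1953t.
But 1708 = 3·569 + 1, so 3 ∤ 1708.
Therefore 1185s + 1953t = 1708 has no solution in integers.

There are no such integers.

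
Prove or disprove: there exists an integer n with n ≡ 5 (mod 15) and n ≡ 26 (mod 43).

n = 155

gcd(15, 43) = 1, so the Chinese Remainder Theorem guarantees exactly one residue class mod 645 satisfying both.
Any solution of the first congruence is n = 5 + 15t; substituting into the second, 15t ≡ 26 − 5 ≡ 21 (mod 43).
Invert 15 mod 43 by the Euclidean algorithm: 43 = 2·15 + 13, 15 = 1·13 + 2, 13 = 6·2 + 1, 2 = 2·1 + 0; back-substituting, 1 = 13 − 6·2 = 13 − 6·(15 − 1·13) = −6·15 + 7·13 = −6·15 + 7·(43 − 2·15) = 7·43 − 20·15. Hence 15·(-20) ≡ 1, so 15⁻¹ ≡ -20 ≡ 23 (mod 43).
Therefore t ≡ 23·21 = 483 ≡ 10 (mod 43).
With t = 10: n = 5 + 15·10 = 155.
Indeed 155 ≡ 5 (mod 15) and 155 ≡ 26 (mod 43).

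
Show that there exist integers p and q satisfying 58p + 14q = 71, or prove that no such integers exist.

gcd(58, 14) = 2, so every integer of the form 58p + 14q is a multiple of 2.
However 71 leaves remainder 1 on division by 2.
Therefore 58p + 14q = 71 has no solution in integers.

There are no such integers.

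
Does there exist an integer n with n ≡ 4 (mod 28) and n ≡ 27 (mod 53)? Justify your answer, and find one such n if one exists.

The moduli 28 and 53 are coprime, so by the Chinese Remainder Theorem a unique solution modulo 1484 exists.
Write n = 4 + 28t and require 4 + 28t ≡ 27 (mod 53), i.e. 28t ≡ 23 (mod 53).
Invert 28 mod 53 by the Euclidean algorithm: 53 = 1·28 + 25, 28 = 1·25 + 3, 25 = 8·3 + 1, 3 = 3·1 + 0; back-substituting, 1 = 25 − 8·3 = 25 − 8·(28 − 1·25) = −8·28 + 9·25 = −8·28 + 9·(53 − 1·28) = 9·53 − 17·28. Hence 28·(-17) ≡ 1, so 28⁻¹ ≡ -17 ≡ 36 (mod 53).
Multiplying by 36: t ≡ 36·23 = 828 ≡ 33 (mod 53).
With t = 33: n = 4 + 28·33 = 928.
Check: 928 mod 28 = 4, 928 mod 53 = 27. ✓

n = 928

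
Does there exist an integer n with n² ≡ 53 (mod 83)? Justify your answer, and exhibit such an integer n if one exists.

There is no such integer.

Apply Euler's criterion with the prime 83: 53 is a quadratic residue iff 53^41 ≡ 1 (mod 83), and a non-residue iff it is ≡ −1.
Squaring successively (mod 83): 53^2 = 2809 ≡ 70; 53^4 ≡ 70² = 4900 ≡ 3; 53^8 ≡ 3² = 9 ≡ 9; 53^16 ≡ 9² = 81 ≡ 81; 53^32 ≡ 81² = 6561 ≡ 4.
Since 41 = 32 + 8 + 1, 53^41 ≡ 4 · 9 · 53; multiplying out mod 83: 4·9 = 36 ≡ 36, then 36·53 = 1908 ≡ 82. Thus 53^41 ≡ 82 ≡ −1 (mod 83).
The value −1 means 53 is a non-residue modulo 83, so n² ≡ 53 (mod 83) is impossible.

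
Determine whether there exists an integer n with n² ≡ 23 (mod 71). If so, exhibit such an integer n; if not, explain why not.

71 is prime, so by Euler's criterion 23 is a square mod 71 iff 23^((71−1)/2) = 23^35 ≡ 1 (mod 71).
Squaring successively (mod 71): 23^2 = 529 ≡ 32; 23^4 ≡ 32² = 1024 ≡ 30; 23^8 ≡ 30² = 900 ≡ 48; 23^16 ≡ 48² = 2304 ≡ 32; 23^32 ≡ 32² = 1024 ≡ 30.
Since 35 = 32 + 2 + 1, 23^35 ≡ 30 · 32 · 23; multiplying out mod 71: 30·32 = 960 ≡ 37, then 37·23 = 851 ≡ 70. Thus 23^35 ≡ 70 ≡ −1 (mod 71).
The value −1 means 23 is a non-residue modulo 71, so n² ≡ 23 (mod 71) is impossible.

No such integer exists.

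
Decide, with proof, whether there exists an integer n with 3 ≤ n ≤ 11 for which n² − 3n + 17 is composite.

n = 10

At n = 10: 10² − 3·10 + 17 = 87 = 3·29, which is composite.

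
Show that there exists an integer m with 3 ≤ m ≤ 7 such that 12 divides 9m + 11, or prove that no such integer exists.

No, no such integer m in that range exists.

For m = 3, 4, …, 7 the values of 9m + 11 modulo 12 are 2, 11, 8, 5, 2 respectively.
The residue 0 does not occur, so no m in [3, 7] makes 9m + 11 a multiple of 12.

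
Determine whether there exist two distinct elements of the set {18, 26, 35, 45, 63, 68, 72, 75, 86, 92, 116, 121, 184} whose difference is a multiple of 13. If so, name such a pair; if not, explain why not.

Two integers differ by a multiple of 13 exactly when they have the same residue mod 13. The residues are 18↦5, 26↦0, 35↦9, 45↦6, 63↦11, 68↦3, 72↦7, 75↦10, 86↦8, 92↦1, 116↦12, 121↦4, 184↦2.
No residue repeats among the 13 elements, so no pair has difference ≡ 0 (mod 13).

There is no such pair.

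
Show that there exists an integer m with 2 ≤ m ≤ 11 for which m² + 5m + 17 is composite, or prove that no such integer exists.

At m = 9: 9² + 5·9 + 17 = 143 = 11·13, which is composite.

m = 9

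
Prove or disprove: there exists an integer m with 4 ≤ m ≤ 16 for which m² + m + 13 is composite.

m = 16

At m = 16: 16² + 16 + 13 = 285 = 3·95, which is composite.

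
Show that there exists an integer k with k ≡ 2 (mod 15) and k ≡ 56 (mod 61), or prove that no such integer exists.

k = 422

The moduli 15 and 61 are coprime, so by the Chinese Remainder Theorem a unique solution modulo 915 exists.
Write k = 2 + 15t and require 2 + 15t ≡ 56 (mod 61), i.e. 15t ≡ 54 (mod 61).
Note 15·57 = 855 ≡ 1 (mod 61) (as 855 − 1 = 14·61), so 15⁻¹ ≡ 57.
Multiplying by 57: t ≡ 57·54 = 3078 ≡ 28 (mod 61).
With t = 28: k = 2 + 15·28 = 422.
Verify: 422 = 28·15 + 2 and 422 = 6·61 + 56. ✓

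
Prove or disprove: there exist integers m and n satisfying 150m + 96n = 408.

gcd(150, 96) = 6, and 6 divides 408, so integer solutions exist.
Dividing through by 6 reduces the equation to 25m + 16n = 68.
Euclidean algorithm: 25 = 1·16 + 9, 16 = 1·9 + 7, 9 = 1·7 + 2, 7 = 3·2 + 1, 2 = 2·1 + 0.
Unwinding: 1 = 7 − 3·2 = 7 − 3·(9 − 1·7) = −3·9 + 4·7 = −3·9 + 4·(16 − 1·9) = 4·16 − 7·9 = 4·16 − 7·(25 − 1·16) = −7·25 + 11·16, i.e. 25·(-7) + 16·11 = 1.
Multiplying through by 68: m = (-7)·68 = -476, n = 11·68 = 748 is a solution.
Shifting by a multiple of (16, −25) keeps it a solution: m = -476 + 30·16 = 4, n = 748 − 30·25 = -2.
Check: 150·4 + 96·(-2) = 600 − 192 = 408. ✓

m = 4, n = -2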